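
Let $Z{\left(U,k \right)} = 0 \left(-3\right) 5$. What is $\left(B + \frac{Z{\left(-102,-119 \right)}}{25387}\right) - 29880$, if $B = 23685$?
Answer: $-6195$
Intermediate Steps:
$Z{\left(U,k \right)} = 0$ ($Z{\left(U,k \right)} = 0 \cdot 5 = 0$)
$\left(B + \frac{Z{\left(-102,-119 \right)}}{25387}\right) - 29880 = \left(23685 + \frac{0}{25387}\right) - 29880 = \left(23685 + 0 \cdot \frac{1}{25387}\right) - 29880 = \left(23685 + 0\right) - 29880 = 23685 - 29880 = -6195$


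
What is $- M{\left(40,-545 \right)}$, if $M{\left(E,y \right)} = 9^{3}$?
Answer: $-729$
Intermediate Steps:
$M{\left(E,y \right)} = 729$
$- M{\left(40,-545 \right)} = \left(-1\right) 729 = -729$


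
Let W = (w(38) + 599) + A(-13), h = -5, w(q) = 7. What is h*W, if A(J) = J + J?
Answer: -2900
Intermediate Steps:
A(J) = 2*J
W = 580 (W = (7 + 599) + 2*(-13) = 606 - 26 = 580)
h*W = -5*580 = -2900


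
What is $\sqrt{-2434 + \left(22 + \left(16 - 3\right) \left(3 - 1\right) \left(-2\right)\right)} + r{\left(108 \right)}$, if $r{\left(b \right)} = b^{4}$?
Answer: $136048896 + 4 i \sqrt{154} \approx 1.3605 \cdot 10^{8} + 49.639 i$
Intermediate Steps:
$\sqrt{-2434 + \left(22 + \left(16 - 3\right) \left(3 - 1\right) \left(-2\right)\right)} + r{\left(108 \right)} = \sqrt{-2434 + \left(22 + \left(16 - 3\right) \left(3 - 1\right) \left(-2\right)\right)} + 108^{4} = \sqrt{-2434 + \left(22 + \left(16 - 3\right) 2 \left(-2\right)\right)} + 136048896 = \sqrt{-2434 + \left(22 + 13 \left(-4\right)\right)} + 136048896 = \sqrt{-2434 + \left(22 - 52\right)} + 136048896 = \sqrt{-2434 - 30} + 136048896 = \sqrt{-2464} + 136048896 = 4 i \sqrt{154} + 136048896 = 136048896 + 4 i \sqrt{154}$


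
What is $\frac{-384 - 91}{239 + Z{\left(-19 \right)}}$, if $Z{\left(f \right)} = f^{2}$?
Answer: $- \frac{19}{24} \approx -0.79167$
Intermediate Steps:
$\frac{-384 - 91}{239 + Z{\left(-19 \right)}} = \frac{-384 - 91}{239 + \left(-19\right)^{2}} = - \frac{475}{239 + 361} = - \frac{475}{600} = \left(-475\right) \frac{1}{600} = - \frac{19}{24}$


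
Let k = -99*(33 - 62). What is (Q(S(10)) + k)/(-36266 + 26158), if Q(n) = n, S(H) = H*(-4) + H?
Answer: -2841/10108 ≈ -0.28106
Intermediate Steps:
S(H) = -3*H (S(H) = -4*H + H = -3*H)
k = 2871 (k = -99*(-29) = 2871)
(Q(S(10)) + k)/(-36266 + 26158) = (-3*10 + 2871)/(-36266 + 26158) = (-30 + 2871)/(-10108) = 2841*(-1/10108) = -2841/10108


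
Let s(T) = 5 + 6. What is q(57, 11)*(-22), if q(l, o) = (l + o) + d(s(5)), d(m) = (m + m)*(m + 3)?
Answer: -8272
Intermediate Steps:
s(T) = 11
d(m) = 2*m*(3 + m) (d(m) = (2*m)*(3 + m) = 2*m*(3 + m))
q(l, o) = 308 + l + o (q(l, o) = (l + o) + 2*11*(3 + 11) = (l + o) + 2*11*14 = (l + o) + 308 = 308 + l + o)
q(57, 11)*(-22) = (308 + 57 + 11)*(-22) = 376*(-22) = -8272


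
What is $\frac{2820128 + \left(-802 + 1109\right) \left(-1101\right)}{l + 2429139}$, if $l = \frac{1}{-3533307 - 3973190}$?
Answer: $\frac{18632033840137}{18234324616082} \approx 1.0218$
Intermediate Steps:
$l = - \frac{1}{7506497}$ ($l = \frac{1}{-7506497} = - \frac{1}{7506497} \approx -1.3322 \cdot 10^{-7}$)
$\frac{2820128 + \left(-802 + 1109\right) \left(-1101\right)}{l + 2429139} = \frac{2820128 + \left(-802 + 1109\right) \left(-1101\right)}{- \frac{1}{7506497} + 2429139} = \frac{2820128 + 307 \left(-1101\right)}{\frac{18234324616082}{7506497}} = \left(2820128 - 338007\right) \frac{7506497}{18234324616082} = 2482121 \cdot \frac{7506497}{18234324616082} = \frac{18632033840137}{18234324616082}$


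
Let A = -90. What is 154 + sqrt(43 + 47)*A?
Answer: 154 - 270*sqrt(10) ≈ -699.81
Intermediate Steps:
154 + sqrt(43 + 47)*A = 154 + sqrt(43 + 47)*(-90) = 154 + sqrt(90)*(-90) = 154 + (3*sqrt(10))*(-90) = 154 - 270*sqrt(10)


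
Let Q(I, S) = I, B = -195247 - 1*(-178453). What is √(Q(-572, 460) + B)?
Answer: I*√17366 ≈ 131.78*I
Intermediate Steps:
B = -16794 (B = -195247 + 178453 = -16794)
√(Q(-572, 460) + B) = √(-572 - 16794) = √(-17366) = I*√17366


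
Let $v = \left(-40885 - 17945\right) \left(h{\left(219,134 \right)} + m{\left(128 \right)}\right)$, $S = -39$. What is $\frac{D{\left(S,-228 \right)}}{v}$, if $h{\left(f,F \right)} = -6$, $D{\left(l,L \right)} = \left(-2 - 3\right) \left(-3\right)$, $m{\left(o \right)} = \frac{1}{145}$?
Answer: $\frac{145}{3408218} \approx 4.2544 \cdot 10^{-5}$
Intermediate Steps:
$m{\left(o \right)} = \frac{1}{145}$
$D{\left(l,L \right)} = 15$ ($D{\left(l,L \right)} = \left(-5\right) \left(-3\right) = 15$)
$v = \frac{10224654}{29}$ ($v = \left(-40885 - 17945\right) \left(-6 + \frac{1}{145}\right) = \left(-58830\right) \left(- \frac{869}{145}\right) = \frac{10224654}{29} \approx 3.5257 \cdot 10^{5}$)
$\frac{D{\left(S,-228 \right)}}{v} = \frac{15}{\frac{10224654}{29}} = 15 \cdot \frac{29}{10224654} = \frac{145}{3408218}$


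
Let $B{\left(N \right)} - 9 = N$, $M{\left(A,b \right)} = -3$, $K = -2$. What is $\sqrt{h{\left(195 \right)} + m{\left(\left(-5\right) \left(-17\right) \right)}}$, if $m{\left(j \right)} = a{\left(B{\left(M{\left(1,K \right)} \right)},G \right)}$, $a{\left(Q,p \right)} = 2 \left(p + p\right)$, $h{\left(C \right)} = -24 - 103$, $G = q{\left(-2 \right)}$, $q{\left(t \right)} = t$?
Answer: $3 i \sqrt{15} \approx 11.619 i$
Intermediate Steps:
$B{\left(N \right)} = 9 + N$
$G = -2$
$h{\left(C \right)} = -127$
$a{\left(Q,p \right)} = 4 p$ ($a{\left(Q,p \right)} = 2 \cdot 2 p = 4 p$)
$m{\left(j \right)} = -8$ ($m{\left(j \right)} = 4 \left(-2\right) = -8$)
$\sqrt{h{\left(195 \right)} + m{\left(\left(-5\right) \left(-17\right) \right)}} = \sqrt{-127 - 8} = \sqrt{-135} = 3 i \sqrt{15}$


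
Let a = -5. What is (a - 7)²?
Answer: 144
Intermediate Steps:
(a - 7)² = (-5 - 7)² = (-12)² = 144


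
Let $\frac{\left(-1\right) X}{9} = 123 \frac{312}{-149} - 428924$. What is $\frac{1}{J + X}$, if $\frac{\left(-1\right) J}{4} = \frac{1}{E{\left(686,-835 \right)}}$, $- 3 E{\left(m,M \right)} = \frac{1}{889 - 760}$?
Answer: $\frac{149}{575763120} \approx 2.5879 \cdot 10^{-7}$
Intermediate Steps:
$E{\left(m,M \right)} = - \frac{1}{387}$ ($E{\left(m,M \right)} = - \frac{1}{3 \left(889 - 760\right)} = - \frac{1}{3 \cdot 129} = \left(- \frac{1}{3}\right) \frac{1}{129} = - \frac{1}{387}$)
$J = 1548$ ($J = - \frac{4}{- \frac{1}{387}} = \left(-4\right) \left(-387\right) = 1548$)
$X = \frac{575532468}{149}$ ($X = - 9 \left(123 \frac{312}{-149} - 428924\right) = - 9 \left(123 \cdot 312 \left(- \frac{1}{149}\right) - 428924\right) = - 9 \left(123 \left(- \frac{312}{149}\right) - 428924\right) = - 9 \left(- \frac{38376}{149} - 428924\right) = \left(-9\right) \left(- \frac{63948052}{149}\right) = \frac{575532468}{149} \approx 3.8626 \cdot 10^{6}$)
$\frac{1}{J + X} = \frac{1}{1548 + \frac{575532468}{149}} = \frac{1}{\frac{575763120}{149}} = \frac{149}{575763120}$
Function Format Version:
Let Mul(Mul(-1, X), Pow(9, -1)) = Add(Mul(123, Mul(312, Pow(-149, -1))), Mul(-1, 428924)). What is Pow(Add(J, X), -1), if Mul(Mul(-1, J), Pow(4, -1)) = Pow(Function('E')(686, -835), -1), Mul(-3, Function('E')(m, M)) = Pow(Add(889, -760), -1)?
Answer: Rational(149, 575763120) ≈ 2.5879e-7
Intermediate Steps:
Function('E')(m, M) = Rational(-1, 387) (Function('E')(m, M) = Mul(Rational(-1, 3), Pow(Add(889, -760), -1)) = Mul(Rational(-1, 3), Pow(129, -1)) = Mul(Rational(-1, 3), Rational(1, 129)) = Rational(-1, 387))
J = 1548 (J = Mul(-4, Pow(Rational(-1, 387), -1)) = Mul(-4, -387) = 1548)
X = Rational(575532468, 149) (X = Mul(-9, Add(Mul(123, Mul(312, Pow(-149, -1))), Mul(-1, 428924))) = Mul(-9, Add(Mul(123, Mul(312, Rational(-1, 149))), -428924)) = Mul(-9, Add(Mul(123, Rational(-312, 149)), -428924)) = Mul(-9, Add(Rational(-38376, 149), -428924)) = Mul(-9, Rational(-63948052, 149)) = Rational(575532468, 149) ≈ 3.8626e+6)
Pow(Add(J, X), -1) = Pow(Add(1548, Rational(575532468, 149)), -1) = Pow(Rational(575763120, 149), -1) = Rational(149, 575763120)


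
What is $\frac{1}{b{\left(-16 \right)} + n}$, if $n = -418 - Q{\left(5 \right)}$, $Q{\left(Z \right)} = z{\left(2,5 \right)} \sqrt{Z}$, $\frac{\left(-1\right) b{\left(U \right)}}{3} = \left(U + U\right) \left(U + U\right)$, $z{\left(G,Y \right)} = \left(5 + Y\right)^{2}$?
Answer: $- \frac{349}{1213010} + \frac{\sqrt{5}}{121301} \approx -0.00026928$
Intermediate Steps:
$b{\left(U \right)} = - 12 U^{2}$ ($b{\left(U \right)} = - 3 \left(U + U\right) \left(U + U\right) = - 3 \cdot 2 U 2 U = - 3 \cdot 4 U^{2} = - 12 U^{2}$)
$Q{\left(Z \right)} = 100 \sqrt{Z}$ ($Q{\left(Z \right)} = \left(5 + 5\right)^{2} \sqrt{Z} = 10^{2} \sqrt{Z} = 100 \sqrt{Z}$)
$n = -418 - 100 \sqrt{5} \approx -641.61$
$\frac{1}{b{\left(-16 \right)} + n} = \frac{1}{- 12 \left(-16\right)^{2} - \left(418 + 100 \sqrt{5}\right)} = \frac{1}{\left(-12\right) 256 - \left(418 + 100 \sqrt{5}\right)} = \frac{1}{-3072 - \left(418 + 100 \sqrt{5}\right)} = \frac{1}{-3490 - 100 \sqrt{5}}$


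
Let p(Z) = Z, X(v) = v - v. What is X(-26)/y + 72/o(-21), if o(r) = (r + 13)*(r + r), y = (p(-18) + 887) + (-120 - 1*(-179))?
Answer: 3/14 ≈ 0.21429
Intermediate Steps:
X(v) = 0
y = 928 (y = (-18 + 887) + (-120 - 1*(-179)) = 869 + (-120 + 179) = 869 + 59 = 928)
o(r) = 2*r*(13 + r) (o(r) = (13 + r)*(2*r) = 2*r*(13 + r))
X(-26)/y + 72/o(-21) = 0/928 + 72/((2*(-21)*(13 - 21))) = 0*(1/928) + 72/((2*(-21)*(-8))) = 0 + 72/336 = 0 + 72*(1/336) = 0 + 3/14 = 3/14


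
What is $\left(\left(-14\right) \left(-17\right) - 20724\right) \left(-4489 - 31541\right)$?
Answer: $738110580$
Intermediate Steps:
$\left(\left(-14\right) \left(-17\right) - 20724\right) \left(-4489 - 31541\right) = \left(238 - 20724\right) \left(-36030\right) = \left(-20486\right) \left(-36030\right) = 738110580$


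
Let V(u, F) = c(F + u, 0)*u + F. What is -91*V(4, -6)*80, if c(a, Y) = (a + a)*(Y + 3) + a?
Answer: 451360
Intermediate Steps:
c(a, Y) = a + 2*a*(3 + Y) (c(a, Y) = (2*a)*(3 + Y) + a = 2*a*(3 + Y) + a = a + 2*a*(3 + Y))
V(u, F) = F + u*(7*F + 7*u) (V(u, F) = ((F + u)*(7 + 2*0))*u + F = ((F + u)*(7 + 0))*u + F = ((F + u)*7)*u + F = (7*F + 7*u)*u + F = u*(7*F + 7*u) + F = F + u*(7*F + 7*u))
-91*V(4, -6)*80 = -91*(-6 + 7*4*(-6 + 4))*80 = -91*(-6 + 7*4*(-2))*80 = -91*(-6 - 56)*80 = -91*(-62)*80 = 5642*80 = 451360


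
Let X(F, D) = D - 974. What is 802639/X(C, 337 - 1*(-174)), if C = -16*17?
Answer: -802639/463 ≈ -1733.6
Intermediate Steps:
C = -272
X(F, D) = -974 + D
802639/X(C, 337 - 1*(-174)) = 802639/(-974 + (337 - 1*(-174))) = 802639/(-974 + (337 + 174)) = 802639/(-974 + 511) = 802639/(-463) = 802639*(-1/463) = -802639/463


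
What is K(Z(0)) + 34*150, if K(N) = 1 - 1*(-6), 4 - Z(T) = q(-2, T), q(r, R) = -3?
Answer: 5107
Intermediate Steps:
Z(T) = 7 (Z(T) = 4 - 1*(-3) = 4 + 3 = 7)
K(N) = 7 (K(N) = 1 + 6 = 7)
K(Z(0)) + 34*150 = 7 + 34*150 = 7 + 5100 = 5107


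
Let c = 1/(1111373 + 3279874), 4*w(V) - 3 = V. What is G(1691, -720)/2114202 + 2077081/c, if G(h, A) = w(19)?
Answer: 38567170176096438839/4228404 ≈ 9.1210e+12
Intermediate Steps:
w(V) = 3/4 + V/4
G(h, A) = 11/2 (G(h, A) = 3/4 + (1/4)*19 = 3/4 + 19/4 = 11/2)
c = 1/4391247 ≈ 2.2773e-7
G(1691, -720)/2114202 + 2077081/c = (11/2)/2114202 + 2077081/(1/4391247) = (11/2)*(1/2114202) + 2077081*4391247 = 11/4228404 + 9120975710007 = 38567170176096438839/4228404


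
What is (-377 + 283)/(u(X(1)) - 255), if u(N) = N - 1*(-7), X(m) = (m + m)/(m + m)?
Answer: 94/247 ≈ 0.38057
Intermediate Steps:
X(m) = 1 (X(m) = (2*m)/((2*m)) = (2*m)*(1/(2*m)) = 1)
u(N) = 7 + N (u(N) = N + 7 = 7 + N)
(-377 + 283)/(u(X(1)) - 255) = (-377 + 283)/((7 + 1) - 255) = -94/(8 - 255) = -94/(-247) = -94*(-1/247) = 94/247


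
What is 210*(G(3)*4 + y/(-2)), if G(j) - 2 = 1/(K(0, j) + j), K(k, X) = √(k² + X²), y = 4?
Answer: 1400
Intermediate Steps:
K(k, X) = √(X² + k²)
G(j) = 2 + 1/(j + √(j²)) (G(j) = 2 + 1/(√(j² + 0²) + j) = 2 + 1/(√(j² + 0) + j) = 2 + 1/(√(j²) + j) = 2 + 1/(j + √(j²)))
210*(G(3)*4 + y/(-2)) = 210*(((1 + 2*3 + 2*√(3²))/(3 + √(3²)))*4 + 4/(-2)) = 210*(((1 + 6 + 2*√9)/(3 + √9))*4 + 4*(-½)) = 210*(((1 + 6 + 2*3)/(3 + 3))*4 - 2) = 210*(((1 + 6 + 6)/6)*4 - 2) = 210*(((⅙)*13)*4 - 2) = 210*((13/6)*4 - 2) = 210*(26/3 - 2) = 210*(20/3) = 1400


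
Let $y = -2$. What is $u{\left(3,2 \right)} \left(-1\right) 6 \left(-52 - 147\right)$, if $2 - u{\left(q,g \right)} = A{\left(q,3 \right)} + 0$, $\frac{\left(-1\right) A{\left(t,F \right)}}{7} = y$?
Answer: $-14328$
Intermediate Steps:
$A{\left(t,F \right)} = 14$ ($A{\left(t,F \right)} = \left(-7\right) \left(-2\right) = 14$)
$u{\left(q,g \right)} = -12$ ($u{\left(q,g \right)} = 2 - \left(14 + 0\right) = 2 - 14 = -12$)
$u{\left(3,2 \right)} \left(-1\right) 6 \left(-52 - 147\right) = \left(-12\right) \left(-1\right) 6 \left(-52 - 147\right) = 12 \cdot 6 \left(-199\right) = 72 \left(-199\right) = -14328$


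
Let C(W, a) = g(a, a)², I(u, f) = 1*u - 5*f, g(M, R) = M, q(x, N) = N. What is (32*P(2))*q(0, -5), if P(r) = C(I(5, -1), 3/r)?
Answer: -360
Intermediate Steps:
I(u, f) = u - 5*f
C(W, a) = a²
P(r) = 9/r² (P(r) = (3/r)² = 9/r²)
(32*P(2))*q(0, -5) = (32*(9/2²))*(-5) = (32*(9*(¼)))*(-5) = (32*(9/4))*(-5) = 72*(-5) = -360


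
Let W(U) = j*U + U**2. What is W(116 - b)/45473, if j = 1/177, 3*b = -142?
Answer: 4722130/8048721 ≈ 0.58669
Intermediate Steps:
b = -142/3 (b = (1/3)*(-142) = -142/3 ≈ -47.333)
j = 1/177 ≈ 0.0056497
W(U) = U**2 + U/177 (W(U) = U/177 + U**2 = U**2 + U/177)
W(116 - b)/45473 = ((116 - 1*(-142/3))*(1/177 + (116 - 1*(-142/3))))/45473 = ((116 + 142/3)*(1/177 + (116 + 142/3)))*(1/45473) = (490*(1/177 + 490/3)/3)*(1/45473) = ((490/3)*(9637/59))*(1/45473) = (4722130/177)*(1/45473) = 4722130/8048721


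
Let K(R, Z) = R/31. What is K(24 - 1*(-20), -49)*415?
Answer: 18260/31 ≈ 589.03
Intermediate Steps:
K(R, Z) = R/31 (K(R, Z) = R*(1/31) = R/31)
K(24 - 1*(-20), -49)*415 = ((24 - 1*(-20))/31)*415 = ((24 + 20)/31)*415 = ((1/31)*44)*415 = (44/31)*415 = 18260/31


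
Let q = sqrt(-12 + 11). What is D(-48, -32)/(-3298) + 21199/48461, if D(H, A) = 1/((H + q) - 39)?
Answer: 12308267029/28136524220 + I/24965860 ≈ 0.43745 + 4.0055e-8*I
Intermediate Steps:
q = I (q = sqrt(-1) = I ≈ 1.0*I)
D(H, A) = 1/(-39 + I + H) (D(H, A) = 1/((H + I) - 39) = 1/((I + H) - 39) = 1/(-39 + I + H))
D(-48, -32)/(-3298) + 21199/48461 = 1/(-39 + I - 48*(-3298)) + 21199/48461 = -1/3298/(-87 + I) + 21199*(1/48461) = ((-87 - I)/7570)*(-1/3298) + 493/1127 = -(-87 - I)/24965860 + 493/1127 = 493/1127 - (-87 - I)/24965860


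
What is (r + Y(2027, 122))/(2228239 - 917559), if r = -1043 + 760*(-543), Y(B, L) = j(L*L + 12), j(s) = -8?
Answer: -413731/1310680 ≈ -0.31566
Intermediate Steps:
Y(B, L) = -8
r = -413723 (r = -1043 - 412680 = -413723)
(r + Y(2027, 122))/(2228239 - 917559) = (-413723 - 8)/(2228239 - 917559) = -413731/1310680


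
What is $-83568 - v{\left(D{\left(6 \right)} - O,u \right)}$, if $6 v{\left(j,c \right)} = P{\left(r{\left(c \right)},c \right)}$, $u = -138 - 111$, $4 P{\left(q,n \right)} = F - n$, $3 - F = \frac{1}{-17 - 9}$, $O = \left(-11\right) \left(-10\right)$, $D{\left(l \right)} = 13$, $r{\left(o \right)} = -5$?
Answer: $- \frac{52152985}{624} \approx -83579.0$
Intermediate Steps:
$O = 110$
$F = \frac{79}{26}$ ($F = 3 - \frac{1}{-17 - 9} = 3 - \frac{1}{-26} = 3 - - \frac{1}{26} = 3 + \frac{1}{26} = \frac{79}{26} \approx 3.0385$)
$P{\left(q,n \right)} = \frac{79}{104} - \frac{n}{4}$ ($P{\left(q,n \right)} = \frac{\frac{79}{26} - n}{4} = \frac{79}{104} - \frac{n}{4}$)
$u = -249$
$v{\left(j,c \right)} = \frac{79}{624} - \frac{c}{24}$ ($v{\left(j,c \right)} = \frac{\frac{79}{104} - \frac{c}{4}}{6} = \frac{79}{624} - \frac{c}{24}$)
$-83568 - v{\left(D{\left(6 \right)} - O,u \right)} = -83568 - \left(\frac{79}{624} - - \frac{83}{8}\right) = -83568 - \left(\frac{79}{624} + \frac{83}{8}\right) = -83568 - \frac{6553}{624} = - \frac{52152985}{624}$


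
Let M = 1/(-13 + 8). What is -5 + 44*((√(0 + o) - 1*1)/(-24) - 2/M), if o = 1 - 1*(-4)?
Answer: 2621/6 - 11*√5/6 ≈ 432.73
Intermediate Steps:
M = -⅕ (M = 1/(-5) = -⅕ ≈ -0.20000)
o = 5 (o = 1 + 4 = 5)
-5 + 44*((√(0 + o) - 1*1)/(-24) - 2/M) = -5 + 44*((√(0 + 5) - 1*1)/(-24) - 2/(-⅕)) = -5 + 44*((√5 - 1)*(-1/24) - 2*(-5)) = -5 + 44*((-1 + √5)*(-1/24) + 10) = -5 + 44*((1/24 - √5/24) + 10) = -5 + 44*(241/24 - √5/24) = -5 + (2651/6 - 11*√5/6) = 2621/6 - 11*√5/6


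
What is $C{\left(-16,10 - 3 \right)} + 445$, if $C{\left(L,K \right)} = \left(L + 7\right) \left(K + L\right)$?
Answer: $526$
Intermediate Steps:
$C{\left(L,K \right)} = \left(7 + L\right) \left(K + L\right)$
$C{\left(-16,10 - 3 \right)} + 445 = \left(\left(-16\right)^{2} + 7 \left(10 - 3\right) + 7 \left(-16\right) + \left(10 - 3\right) \left(-16\right)\right) + 445 = \left(256 + 7 \left(10 - 3\right) - 112 + \left(10 - 3\right) \left(-16\right)\right) + 445 = \left(256 + 7 \cdot 7 - 112 + 7 \left(-16\right)\right) + 445 = \left(256 + 49 - 112 - 112\right) + 445 = 81 + 445 = 526$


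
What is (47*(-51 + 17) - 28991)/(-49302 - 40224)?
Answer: 30589/89526 ≈ 0.34168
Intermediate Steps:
(47*(-51 + 17) - 28991)/(-49302 - 40224) = (47*(-34) - 28991)/(-89526) = (-1598 - 28991)*(-1/89526) = -30589*(-1/89526) = 30589/89526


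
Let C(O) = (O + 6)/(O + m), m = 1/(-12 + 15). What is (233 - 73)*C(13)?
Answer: 228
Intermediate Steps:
m = 1/3 ≈ 0.33333
C(O) = (6 + O)/(1/3 + O) (C(O) = (O + 6)/(O + 1/3) = (6 + O)/(1/3 + O))
(233 - 73)*C(13) = (233 - 73)*(3*(6 + 13)/(1 + 3*13)) = 160*(3*19/(1 + 39)) = 160*(3*19/40) = 160*(3*(1/40)*19) = 160*(57/40) = 228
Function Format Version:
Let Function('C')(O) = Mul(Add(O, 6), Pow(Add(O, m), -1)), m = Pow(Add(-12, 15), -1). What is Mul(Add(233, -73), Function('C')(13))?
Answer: 228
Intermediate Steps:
m = Rational(1, 3) (m = Pow(3, -1) = Rational(1, 3) ≈ 0.33333)
Function('C')(O) = Mul(Pow(Add(Rational(1, 3), O), -1), Add(6, O)) (Function('C')(O) = Mul(Add(O, 6), Pow(Add(O, Rational(1, 3)), -1)) = Mul(Add(6, O), Pow(Add(Rational(1, 3), O), -1)) = Mul(Pow(Add(Rational(1, 3), O), -1), Add(6, O)))
Mul(Add(233, -73), Function('C')(13)) = Mul(Add(233, -73), Mul(3, Pow(Add(1, Mul(3, 13)), -1), Add(6, 13))) = Mul(160, Mul(3, Pow(Add(1, 39), -1), 19)) = Mul(160, Mul(3, Pow(40, -1), 19)) = Mul(160, Mul(3, Rational(1, 40), 19)) = Mul(160, Rational(57, 40)) = 228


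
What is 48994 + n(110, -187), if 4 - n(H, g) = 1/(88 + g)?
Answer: 4850803/99 ≈ 48998.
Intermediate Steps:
n(H, g) = 4 - 1/(88 + g)
48994 + n(110, -187) = 48994 + (351 + 4*(-187))/(88 - 187) = 48994 + (351 - 748)/(-99) = 48994 - 1/99*(-397) = 48994 + 397/99 = 4850803/99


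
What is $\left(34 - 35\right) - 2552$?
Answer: $-2553$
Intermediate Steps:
$\left(34 - 35\right) - 2552 = -1 - 2552 = -2553$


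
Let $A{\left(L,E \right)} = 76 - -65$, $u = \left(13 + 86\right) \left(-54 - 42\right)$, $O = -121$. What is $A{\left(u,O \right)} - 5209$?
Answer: $-5068$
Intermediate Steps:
$u = -9504$ ($u = 99 \left(-96\right) = -9504$)
$A{\left(L,E \right)} = 141$ ($A{\left(L,E \right)} = 76 + 65 = 141$)
$A{\left(u,O \right)} - 5209 = 141 - 5209 = -5068$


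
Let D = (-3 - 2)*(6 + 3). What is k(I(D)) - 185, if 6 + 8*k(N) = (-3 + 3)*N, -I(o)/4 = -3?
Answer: -743/4 ≈ -185.75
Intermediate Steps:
D = -45 (D = -5*9 = -45)
I(o) = 12 (I(o) = -4*(-3) = 12)
k(N) = -¾ (k(N) = -¾ + ((-3 + 3)*N)/8 = -¾ + (0*N)/8 = -¾ + (⅛)*0 = -¾ + 0 = -¾)
k(I(D)) - 185 = -¾ - 185 = -743/4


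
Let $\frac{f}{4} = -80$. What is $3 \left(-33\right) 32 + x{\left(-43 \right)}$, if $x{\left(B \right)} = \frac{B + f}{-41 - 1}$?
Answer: $- \frac{44231}{14} \approx -3159.4$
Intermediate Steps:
$f = -320$ ($f = 4 \left(-80\right) = -320$)
$x{\left(B \right)} = \frac{160}{21} - \frac{B}{42}$ ($x{\left(B \right)} = \frac{B - 320}{-41 - 1} = \frac{-320 + B}{-42} = \left(-320 + B\right) \left(- \frac{1}{42}\right) = \frac{160}{21} - \frac{B}{42}$)
$3 \left(-33\right) 32 + x{\left(-43 \right)} = 3 \left(-33\right) 32 + \left(\frac{160}{21} - - \frac{43}{42}\right) = \left(-99\right) 32 + \left(\frac{160}{21} + \frac{43}{42}\right) = -3168 + \frac{121}{14} = - \frac{44231}{14}$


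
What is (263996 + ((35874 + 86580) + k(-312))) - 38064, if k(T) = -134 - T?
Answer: 348564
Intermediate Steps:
(263996 + ((35874 + 86580) + k(-312))) - 38064 = (263996 + ((35874 + 86580) + (-134 - 1*(-312)))) - 38064 = (263996 + (122454 + (-134 + 312))) - 38064 = (263996 + (122454 + 178)) - 38064 = (263996 + 122632) - 38064 = 386628 - 38064 = 348564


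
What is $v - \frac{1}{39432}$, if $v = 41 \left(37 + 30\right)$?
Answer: $\frac{108319703}{39432} \approx 2747.0$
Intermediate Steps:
$v = 2747$ ($v = 41 \cdot 67 = 2747$)
$v - \frac{1}{39432} = 2747 - \frac{1}{39432} = \frac{108319703}{39432}$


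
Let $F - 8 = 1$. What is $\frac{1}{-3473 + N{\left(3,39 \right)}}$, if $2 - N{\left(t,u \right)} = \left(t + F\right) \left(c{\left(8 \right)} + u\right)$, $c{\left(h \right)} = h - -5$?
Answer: $- \frac{1}{4095} \approx -0.0002442$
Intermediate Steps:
$F = 9$ ($F = 8 + 1 = 9$)
$c{\left(h \right)} = 5 + h$ ($c{\left(h \right)} = h + 5 = 5 + h$)
$N{\left(t,u \right)} = 2 - \left(9 + t\right) \left(13 + u\right)$ ($N{\left(t,u \right)} = 2 - \left(t + 9\right) \left(\left(5 + 8\right) + u\right) = 2 - \left(9 + t\right) \left(13 + u\right)$)
$\frac{1}{-3473 + N{\left(3,39 \right)}} = \frac{1}{-3473 - \left(505 + 117\right)} = \frac{1}{-3473 - 622} = \frac{1}{-4095} = - \frac{1}{4095}$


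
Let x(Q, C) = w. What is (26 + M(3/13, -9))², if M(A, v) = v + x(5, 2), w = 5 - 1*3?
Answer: 361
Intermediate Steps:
w = 2 (w = 5 - 3 = 2)
x(Q, C) = 2
M(A, v) = 2 + v (M(A, v) = v + 2 = 2 + v)
(26 + M(3/13, -9))² = (26 + (2 - 9))² = (26 - 7)² = 19² = 361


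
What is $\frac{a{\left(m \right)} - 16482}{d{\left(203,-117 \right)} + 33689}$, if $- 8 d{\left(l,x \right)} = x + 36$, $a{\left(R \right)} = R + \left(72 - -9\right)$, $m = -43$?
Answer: $- \frac{131552}{269593} \approx -0.48797$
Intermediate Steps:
$a{\left(R \right)} = 81 + R$ ($a{\left(R \right)} = R + \left(72 + 9\right) = R + 81 = 81 + R$)
$d{\left(l,x \right)} = - \frac{9}{2} - \frac{x}{8}$ ($d{\left(l,x \right)} = - \frac{x + 36}{8} = - \frac{36 + x}{8} = - \frac{9}{2} - \frac{x}{8}$)
$\frac{a{\left(m \right)} - 16482}{d{\left(203,-117 \right)} + 33689} = \frac{\left(81 - 43\right) - 16482}{\left(- \frac{9}{2} - - \frac{117}{8}\right) + 33689} = \frac{38 - 16482}{\left(- \frac{9}{2} + \frac{117}{8}\right) + 33689} = - \frac{16444}{\frac{81}{8} + 33689} = - \frac{16444}{\frac{269593}{8}} = \left(-16444\right) \frac{8}{269593} = - \frac{131552}{269593}$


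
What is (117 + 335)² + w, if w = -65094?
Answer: 139210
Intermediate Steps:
(117 + 335)² + w = (117 + 335)² - 65094 = 452² - 65094 = 204304 - 65094 = 139210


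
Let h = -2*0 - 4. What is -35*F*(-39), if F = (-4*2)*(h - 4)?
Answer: 87360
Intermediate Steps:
h = -4 (h = 0 - 4 = -4)
F = 64 (F = (-4*2)*(-4 - 4) = -8*(-8) = 64)
-35*F*(-39) = -35*64*(-39) = -2240*(-39) = 87360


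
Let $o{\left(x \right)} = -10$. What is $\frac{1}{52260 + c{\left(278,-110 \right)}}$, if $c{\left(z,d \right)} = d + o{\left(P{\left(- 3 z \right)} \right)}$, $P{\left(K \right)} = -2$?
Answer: $\frac{1}{52140} \approx 1.9179 \cdot 10^{-5}$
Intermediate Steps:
$c{\left(z,d \right)} = -10 + d$ ($c{\left(z,d \right)} = d - 10 = -10 + d$)
$\frac{1}{52260 + c{\left(278,-110 \right)}} = \frac{1}{52260 - 120} = \frac{1}{52140}$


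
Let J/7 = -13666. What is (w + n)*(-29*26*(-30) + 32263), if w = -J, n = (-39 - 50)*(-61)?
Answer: 5548177353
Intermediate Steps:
J = -95662 (J = 7*(-13666) = -95662)
n = 5429 (n = -89*(-61) = 5429)
w = 95662 (w = -1*(-95662) = 95662)
(w + n)*(-29*26*(-30) + 32263) = (95662 + 5429)*(-29*26*(-30) + 32263) = 101091*(-754*(-30) + 32263) = 101091*(22620 + 32263) = 101091*54883 = 5548177353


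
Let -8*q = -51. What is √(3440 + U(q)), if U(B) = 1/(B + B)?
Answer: 2*√2236911/51 ≈ 58.652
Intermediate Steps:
q = 51/8 (q = -⅛*(-51) = 51/8 ≈ 6.3750)
U(B) = 1/(2*B)
√(3440 + U(q)) = √(3440 + 1/(2*(51/8))) = √(3440 + (½)*(8/51)) = √(3440 + 4/51) = √(175444/51) = 2*√2236911/51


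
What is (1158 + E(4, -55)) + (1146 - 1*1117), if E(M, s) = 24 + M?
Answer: 1215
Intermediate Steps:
(1158 + E(4, -55)) + (1146 - 1*1117) = (1158 + (24 + 4)) + (1146 - 1*1117) = (1158 + 28) + (1146 - 1117) = 1186 + 29 = 1215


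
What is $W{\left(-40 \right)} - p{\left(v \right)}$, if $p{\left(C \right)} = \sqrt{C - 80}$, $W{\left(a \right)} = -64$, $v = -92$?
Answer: $-64 - 2 i \sqrt{43} \approx -64.0 - 13.115 i$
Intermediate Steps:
$p{\left(C \right)} = \sqrt{-80 + C}$
$W{\left(-40 \right)} - p{\left(v \right)} = -64 - \sqrt{-80 - 92} = -64 - \sqrt{-172} = -64 - 2 i \sqrt{43}$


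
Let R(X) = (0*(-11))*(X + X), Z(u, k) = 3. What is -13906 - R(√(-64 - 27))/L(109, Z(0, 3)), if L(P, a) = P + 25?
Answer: -13906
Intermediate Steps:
L(P, a) = 25 + P
R(X) = 0 (R(X) = 0*(2*X) = 0)
-13906 - R(√(-64 - 27))/L(109, Z(0, 3)) = -13906 - 0/(25 + 109) = -13906 - 0/134 = -13906 - 1*0 = -13906 + 0 = -13906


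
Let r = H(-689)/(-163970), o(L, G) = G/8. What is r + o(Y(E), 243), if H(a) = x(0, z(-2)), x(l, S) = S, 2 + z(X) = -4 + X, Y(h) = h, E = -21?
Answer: 19922387/655880 ≈ 30.375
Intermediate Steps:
z(X) = -6 + X (z(X) = -2 + (-4 + X) = -6 + X)
H(a) = -8 (H(a) = -6 - 2 = -8)
o(L, G) = G/8
r = 4/81985 (r = -8/(-163970) = -8*(-1/163970) = 4/81985 ≈ 4.8789e-5)
r + o(Y(E), 243) = 4/81985 + (1/8)*243 = 4/81985 + 243/8 = 19922387/655880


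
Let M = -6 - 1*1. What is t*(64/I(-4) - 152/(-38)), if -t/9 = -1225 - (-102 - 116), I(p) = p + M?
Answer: -181260/11 ≈ -16478.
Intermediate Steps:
M = -7 (M = -6 - 1 = -7)
I(p) = -7 + p (I(p) = p - 7 = -7 + p)
t = 9063 (t = -9*(-1225 - (-102 - 116)) = -9*(-1225 - 1*(-218)) = -9*(-1225 + 218) = -9*(-1007) = 9063)
t*(64/I(-4) - 152/(-38)) = 9063*(64/(-7 - 4) - 152/(-38)) = 9063*(64/(-11) - 152*(-1/38)) = 9063*(64*(-1/11) + 4) = 9063*(-64/11 + 4) = 9063*(-20/11) = -181260/11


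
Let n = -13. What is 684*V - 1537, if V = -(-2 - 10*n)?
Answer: -89089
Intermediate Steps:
V = -128 (V = -(-2 - 10*(-13)) = -(-2 + 130) = -1*128 = -128)
684*V - 1537 = 684*(-128) - 1537 = -87552 - 1537 = -89089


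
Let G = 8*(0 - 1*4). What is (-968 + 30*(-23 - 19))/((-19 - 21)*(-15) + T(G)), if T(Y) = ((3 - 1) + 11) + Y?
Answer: -2228/581 ≈ -3.8348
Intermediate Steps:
G = -32 (G = 8*(0 - 4) = 8*(-4) = -32)
T(Y) = 13 + Y (T(Y) = (2 + 11) + Y = 13 + Y)
(-968 + 30*(-23 - 19))/((-19 - 21)*(-15) + T(G)) = (-968 + 30*(-23 - 19))/((-19 - 21)*(-15) + (13 - 32)) = (-968 + 30*(-42))/(-40*(-15) - 19) = (-968 - 1260)/(600 - 19) = -2228/581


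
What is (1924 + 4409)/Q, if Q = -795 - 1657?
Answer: -6333/2452 ≈ -2.5828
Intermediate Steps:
Q = -2452
(1924 + 4409)/Q = (1924 + 4409)/(-2452) = 6333*(-1/2452) = -6333/2452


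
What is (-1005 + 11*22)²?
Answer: 582169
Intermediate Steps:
(-1005 + 11*22)² = (-1005 + 242)² = (-763)² = 582169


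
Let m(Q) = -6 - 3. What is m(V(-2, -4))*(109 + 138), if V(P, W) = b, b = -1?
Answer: -2223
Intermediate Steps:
V(P, W) = -1
m(Q) = -9
m(V(-2, -4))*(109 + 138) = -9*(109 + 138) = -9*247 = -2223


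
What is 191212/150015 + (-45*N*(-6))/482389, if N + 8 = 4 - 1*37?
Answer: 90577899418/72365585835 ≈ 1.2517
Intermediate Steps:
N = -41 (N = -8 + (4 - 1*37) = -8 + (4 - 37) = -8 - 33 = -41)
191212/150015 + (-45*N*(-6))/482389 = 191212/150015 + (-45*(-41)*(-6))/482389 = 191212*(1/150015) + (1845*(-6))*(1/482389) = 191212/150015 - 11070*1/482389 = 191212/150015 - 11070/482389 = 90577899418/72365585835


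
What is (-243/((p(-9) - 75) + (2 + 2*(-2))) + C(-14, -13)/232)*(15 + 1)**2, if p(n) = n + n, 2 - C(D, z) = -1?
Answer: 1813152/2755 ≈ 658.13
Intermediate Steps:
C(D, z) = 3 (C(D, z) = 2 - 1*(-1) = 2 + 1 = 3)
p(n) = 2*n
(-243/((p(-9) - 75) + (2 + 2*(-2))) + C(-14, -13)/232)*(15 + 1)**2 = (-243/((2*(-9) - 75) + (2 + 2*(-2))) + 3/232)*(15 + 1)**2 = (-243/((-18 - 75) + (2 - 4)) + 3*(1/232))*16**2 = (-243/(-93 - 2) + 3/232)*256 = (-243/(-95) + 3/232)*256 = (-243*(-1/95) + 3/232)*256 = (243/95 + 3/232)*256 = (56661/22040)*256 = 1813152/2755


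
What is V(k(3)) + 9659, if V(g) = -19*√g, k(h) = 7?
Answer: 9659 - 19*√7 ≈ 9608.7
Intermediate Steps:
V(k(3)) + 9659 = -19*√7 + 9659 = 9659 - 19*√7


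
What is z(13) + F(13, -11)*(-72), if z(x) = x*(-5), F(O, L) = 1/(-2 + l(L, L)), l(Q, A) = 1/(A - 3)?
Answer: -877/29 ≈ -30.241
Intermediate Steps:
l(Q, A) = 1/(-3 + A)
F(O, L) = 1/(-2 + 1/(-3 + L))
z(x) = -5*x
z(13) + F(13, -11)*(-72) = -5*13 + ((3 - 1*(-11))/(-7 + 2*(-11)))*(-72) = -65 + ((3 + 11)/(-7 - 22))*(-72) = -65 + (14/(-29))*(-72) = -65 - 1/29*14*(-72) = -65 - 14/29*(-72) = -65 + 1008/29 = -877/29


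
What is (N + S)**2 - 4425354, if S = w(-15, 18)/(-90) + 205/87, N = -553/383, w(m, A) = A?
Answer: -122835537129185249/27757226025 ≈ -4.4254e+6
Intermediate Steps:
N = -553/383 (N = -553*1/383 = -553/383 ≈ -1.4439)
S = 938/435 (S = 18/(-90) + 205/87 = 18*(-1/90) + 205*(1/87) = -1/5 + 205/87 = 938/435 ≈ 2.1563)
(N + S)**2 - 4425354 = (-553/383 + 938/435)**2 - 4425354 = (118699/166605)**2 - 4425354 = 14089452601/27757226025 - 4425354 = -122835537129185249/27757226025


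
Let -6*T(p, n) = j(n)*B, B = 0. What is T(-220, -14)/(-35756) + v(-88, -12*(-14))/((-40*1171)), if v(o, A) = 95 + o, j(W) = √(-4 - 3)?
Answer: -7/46840 ≈ -0.00014944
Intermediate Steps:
j(W) = I*√7 (j(W) = √(-7) = I*√7)
T(p, n) = 0 (T(p, n) = -I*√7*0/6 = -⅙*0 = 0)
T(-220, -14)/(-35756) + v(-88, -12*(-14))/((-40*1171)) = 0/(-35756) + (95 - 88)/((-40*1171)) = 0*(-1/35756) + 7/(-46840) = 0 + 7*(-1/46840) = 0 - 7/46840 = -7/46840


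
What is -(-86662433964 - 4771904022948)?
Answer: 4858566456912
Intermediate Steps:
-(-86662433964 - 4771904022948) = -1122774/(1/(-3137822 + (3060636 - 4250102))) = -1122774/(1/(-3137822 - 1189466)) = -1122774/(1/(-4327288)) = -1122774/(-1/4327288) = -1122774*(-4327288) = 4858566456912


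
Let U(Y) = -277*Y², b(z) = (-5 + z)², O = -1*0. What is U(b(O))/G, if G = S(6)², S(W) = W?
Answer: -173125/36 ≈ -4809.0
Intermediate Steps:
O = 0
G = 36 (G = 6² = 36)
U(b(O))/G = -277*(-5 + 0)⁴/36 = -277*((-5)²)²*(1/36) = -277*25²*(1/36) = -277*625*(1/36) = -173125*1/36 = -173125/36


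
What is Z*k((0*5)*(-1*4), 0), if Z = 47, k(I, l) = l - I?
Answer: 0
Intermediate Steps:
Z*k((0*5)*(-1*4), 0) = 47*(0 - 0*5*(-1*4)) = 47*(0 - 0*(-4)) = 47*(0 - 1*0) = 47*(0 + 0) = 47*0 = 0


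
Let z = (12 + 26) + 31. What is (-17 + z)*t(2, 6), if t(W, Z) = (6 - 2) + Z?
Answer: 520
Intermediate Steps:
t(W, Z) = 4 + Z
z = 69 (z = 38 + 31 = 69)
(-17 + z)*t(2, 6) = (-17 + 69)*(4 + 6) = 52*10 = 520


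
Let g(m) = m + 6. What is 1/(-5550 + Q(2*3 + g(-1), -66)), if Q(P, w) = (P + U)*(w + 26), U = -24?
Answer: -1/5030 ≈ -0.00019881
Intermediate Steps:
g(m) = 6 + m
Q(P, w) = (-24 + P)*(26 + w) (Q(P, w) = (P - 24)*(w + 26) = (-24 + P)*(26 + w))
1/(-5550 + Q(2*3 + g(-1), -66)) = 1/(-5550 + (-624 - 24*(-66) + 26*(2*3 + (6 - 1)) + (2*3 + (6 - 1))*(-66))) = 1/(-5550 + (-624 + 1584 + 26*(6 + 5) + (6 + 5)*(-66))) = 1/(-5550 + (-624 + 1584 + 26*11 + 11*(-66))) = 1/(-5550 + (-624 + 1584 + 286 - 726)) = 1/(-5550 + 520) = 1/(-5030) = -1/5030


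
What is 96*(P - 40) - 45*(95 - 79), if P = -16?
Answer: -6096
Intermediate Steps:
96*(P - 40) - 45*(95 - 79) = 96*(-16 - 40) - 45*(95 - 79) = 96*(-56) - 45*16 = -5376 - 720 = -6096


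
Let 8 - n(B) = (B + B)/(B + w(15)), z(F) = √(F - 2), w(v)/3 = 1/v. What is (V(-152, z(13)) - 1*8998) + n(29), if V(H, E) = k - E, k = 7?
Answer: -655904/73 - √11 ≈ -8988.3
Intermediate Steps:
w(v) = 3/v
z(F) = √(-2 + F)
n(B) = 8 - 2*B/(⅕ + B) (n(B) = 8 - (B + B)/(B + 3/15) = 8 - 2*B/(B + 3*(1/15)) = 8 - 2*B/(B + ⅕) = 8 - 2*B/(⅕ + B))
V(H, E) = 7 - E
(V(-152, z(13)) - 1*8998) + n(29) = ((7 - √(-2 + 13)) - 1*8998) + 2*(4 + 15*29)/(1 + 5*29) = ((7 - √11) - 8998) + 2*(4 + 435)/(1 + 145) = (-8991 - √11) + 2*439/146 = (-8991 - √11) + 2*(1/146)*439 = (-8991 - √11) + 439/73 = -655904/73 - √11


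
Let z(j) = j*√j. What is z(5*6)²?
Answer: 27000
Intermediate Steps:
z(j) = j^(3/2)
z(5*6)² = ((5*6)^(3/2))² = (30^(3/2))² = (30*√30)² = 27000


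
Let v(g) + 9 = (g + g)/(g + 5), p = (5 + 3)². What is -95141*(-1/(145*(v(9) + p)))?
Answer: 665987/57130 ≈ 11.657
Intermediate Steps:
p = 64 (p = 8² = 64)
v(g) = -9 + 2*g/(5 + g) (v(g) = -9 + (g + g)/(g + 5) = -9 + (2*g)/(5 + g) = -9 + 2*g/(5 + g))
-95141*(-1/(145*(v(9) + p))) = -95141*(-1/(145*((-45 - 7*9)/(5 + 9) + 64))) = -95141*(-1/(145*((-45 - 63)/14 + 64))) = -95141*(-1/(145*((1/14)*(-108) + 64))) = -95141*(-1/(145*(-54/7 + 64))) = -95141/((394/7)*(-145)) = -95141/(-57130/7) = -95141*(-7/57130) = 665987/57130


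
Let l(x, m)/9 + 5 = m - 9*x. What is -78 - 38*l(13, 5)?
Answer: 39936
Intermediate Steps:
l(x, m) = -45 - 81*x + 9*m (l(x, m) = -45 + 9*(m - 9*x) = -45 + (-81*x + 9*m) = -45 - 81*x + 9*m)
-78 - 38*l(13, 5) = -78 - 38*(-45 - 81*13 + 9*5) = -78 - 38*(-45 - 1053 + 45) = -78 - 38*(-1053) = -78 + 40014 = 39936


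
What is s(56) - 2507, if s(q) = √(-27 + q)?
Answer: -2507 + √29 ≈ -2501.6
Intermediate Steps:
s(56) - 2507 = √(-27 + 56) - 2507 = √29 - 2507 = -2507 + √29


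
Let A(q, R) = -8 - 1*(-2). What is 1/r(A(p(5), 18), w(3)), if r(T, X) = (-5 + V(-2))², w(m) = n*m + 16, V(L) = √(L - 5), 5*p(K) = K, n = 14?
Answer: (5 - I*√7)⁻² ≈ 0.017578 + 0.025837*I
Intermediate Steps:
p(K) = K/5
V(L) = √(-5 + L)
A(q, R) = -6 (A(q, R) = -8 + 2 = -6)
w(m) = 16 + 14*m (w(m) = 14*m + 16 = 16 + 14*m)
r(T, X) = (-5 + I*√7)² (r(T, X) = (-5 + √(-5 - 2))² = (-5 + √(-7))² = (-5 + I*√7)²)
1/r(A(p(5), 18), w(3)) = 1/((5 - I*√7)²) = (5 - I*√7)⁻²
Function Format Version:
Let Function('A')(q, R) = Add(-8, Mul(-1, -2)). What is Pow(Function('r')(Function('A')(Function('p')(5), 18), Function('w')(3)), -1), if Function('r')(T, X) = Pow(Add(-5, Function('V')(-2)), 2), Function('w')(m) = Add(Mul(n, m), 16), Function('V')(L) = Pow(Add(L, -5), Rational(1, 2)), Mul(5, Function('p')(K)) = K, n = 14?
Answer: Pow(Add(5, Mul(-1, I, Pow(7, Rational(1, 2)))), -2) ≈ Add(0.017578, Mul(0.025837, I))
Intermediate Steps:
Function('p')(K) = Mul(Rational(1, 5), K)
Function('V')(L) = Pow(Add(-5, L), Rational(1, 2))
Function('A')(q, R) = -6 (Function('A')(q, R) = Add(-8, 2) = -6)
Function('w')(m) = Add(16, Mul(14, m)) (Function('w')(m) = Add(Mul(14, m), 16) = Add(16, Mul(14, m)))
Function('r')(T, X) = Pow(Add(-5, Mul(I, Pow(7, Rational(1, 2)))), 2) (Function('r')(T, X) = Pow(Add(-5, Pow(Add(-5, -2), Rational(1, 2))), 2) = Pow(Add(-5, Pow(-7, Rational(1, 2))), 2) = Pow(Add(-5, Mul(I, Pow(7, Rational(1, 2)))), 2))
Pow(Function('r')(Function('A')(Function('p')(5), 18), Function('w')(3)), -1) = Pow(Pow(Add(5, Mul(-1, I, Pow(7, Rational(1, 2)))), 2), -1) = Pow(Add(5, Mul(-1, I, Pow(7, Rational(1, 2)))), -2)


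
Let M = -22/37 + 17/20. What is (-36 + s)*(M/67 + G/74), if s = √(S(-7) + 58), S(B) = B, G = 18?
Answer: -110241/12395 + 12249*√51/49580 ≈ -7.1297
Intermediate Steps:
M = 189/740 (M = -22*1/37 + 17*(1/20) = -22/37 + 17/20 = 189/740 ≈ 0.25541)
s = √51 (s = √(-7 + 58) = √51 ≈ 7.1414)
(-36 + s)*(M/67 + G/74) = (-36 + √51)*((189/740)/67 + 18/74) = (-36 + √51)*((189/740)*(1/67) + 18*(1/74)) = (-36 + √51)*(189/49580 + 9/37) = (-36 + √51)*(12249/49580) = -110241/12395 + 12249*√51/49580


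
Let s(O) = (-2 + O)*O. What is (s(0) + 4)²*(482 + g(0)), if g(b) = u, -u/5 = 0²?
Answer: 7712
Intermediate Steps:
s(O) = O*(-2 + O)
u = 0 (u = -5*0² = -5*0 = 0)
g(b) = 0
(s(0) + 4)²*(482 + g(0)) = (0*(-2 + 0) + 4)²*(482 + 0) = (0*(-2) + 4)²*482 = (0 + 4)²*482 = 4²*482 = 16*482 = 7712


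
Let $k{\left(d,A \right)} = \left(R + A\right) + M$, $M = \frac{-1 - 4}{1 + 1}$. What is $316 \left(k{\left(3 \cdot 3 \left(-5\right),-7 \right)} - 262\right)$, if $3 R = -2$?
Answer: $- \frac{258014}{3} \approx -86005.0$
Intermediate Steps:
$M = - \frac{5}{2} \approx -2.5$
$R = - \frac{2}{3}$ ($R = \frac{1}{3} \left(-2\right) = - \frac{2}{3} \approx -0.66667$)
$k{\left(d,A \right)} = - \frac{19}{6} + A$ ($k{\left(d,A \right)} = \left(- \frac{2}{3} + A\right) - \frac{5}{2} = - \frac{19}{6} + A$)
$316 \left(k{\left(3 \cdot 3 \left(-5\right),-7 \right)} - 262\right) = 316 \left(\left(- \frac{19}{6} - 7\right) - 262\right) = 316 \left(- \frac{61}{6} - 262\right) = 316 \left(- \frac{1633}{6}\right) = - \frac{258014}{3}$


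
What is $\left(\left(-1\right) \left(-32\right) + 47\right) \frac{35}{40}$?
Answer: $\frac{553}{8} \approx 69.125$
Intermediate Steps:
$\left(\left(-1\right) \left(-32\right) + 47\right) \frac{35}{40} = \left(32 + 47\right) 35 \cdot \frac{1}{40} = 79 \cdot \frac{7}{8} = \frac{553}{8}$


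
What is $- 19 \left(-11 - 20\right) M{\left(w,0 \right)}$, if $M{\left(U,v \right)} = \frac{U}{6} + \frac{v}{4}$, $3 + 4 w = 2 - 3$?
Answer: $- \frac{589}{6} \approx -98.167$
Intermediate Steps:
$w = -1$ ($w = - \frac{3}{4} + \frac{2 - 3}{4} = - \frac{3}{4} + \frac{1}{4} \left(-1\right) = - \frac{3}{4} - \frac{1}{4} = -1$)
$M{\left(U,v \right)} = \frac{v}{4} + \frac{U}{6}$ ($M{\left(U,v \right)} = U \frac{1}{6} + v \frac{1}{4} = \frac{U}{6} + \frac{v}{4} = \frac{v}{4} + \frac{U}{6}$)
$- 19 \left(-11 - 20\right) M{\left(w,0 \right)} = - 19 \left(-11 - 20\right) \left(\frac{1}{4} \cdot 0 + \frac{1}{6} \left(-1\right)\right) = - 19 \left(-11 - 20\right) \left(0 - \frac{1}{6}\right) = \left(-19\right) \left(-31\right) \left(- \frac{1}{6}\right) = 589 \left(- \frac{1}{6}\right) = - \frac{589}{6}$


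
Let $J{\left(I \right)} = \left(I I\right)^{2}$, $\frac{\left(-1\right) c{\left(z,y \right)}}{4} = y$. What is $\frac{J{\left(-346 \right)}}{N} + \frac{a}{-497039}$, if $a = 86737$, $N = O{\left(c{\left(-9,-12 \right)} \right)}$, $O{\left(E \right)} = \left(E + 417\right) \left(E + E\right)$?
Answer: $\frac{445219977437369}{1386738810} \approx 3.2106 \cdot 10^{5}$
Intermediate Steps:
$c{\left(z,y \right)} = - 4 y$
$O{\left(E \right)} = 2 E \left(417 + E\right)$ ($O{\left(E \right)} = \left(417 + E\right) 2 E = 2 E \left(417 + E\right)$)
$J{\left(I \right)} = I^{4}$ ($J{\left(I \right)} = \left(I^{2}\right)^{2} = I^{4}$)
$N = 44640$ ($N = 2 \left(\left(-4\right) \left(-12\right)\right) \left(417 - -48\right) = 2 \cdot 48 \left(417 + 48\right) = 2 \cdot 48 \cdot 465 = 44640$)
$\frac{J{\left(-346 \right)}}{N} + \frac{a}{-497039} = \frac{\left(-346\right)^{4}}{44640} + \frac{86737}{-497039} = 14331920656 \cdot \frac{1}{44640} + 86737 \left(- \frac{1}{497039}\right) = \frac{895745041}{2790} - \frac{86737}{497039} = \frac{445219977437369}{1386738810}$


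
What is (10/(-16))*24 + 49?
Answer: 34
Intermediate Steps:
(10/(-16))*24 + 49 = (10*(-1/16))*24 + 49 = -5/8*24 + 49 = -15 + 49 = 34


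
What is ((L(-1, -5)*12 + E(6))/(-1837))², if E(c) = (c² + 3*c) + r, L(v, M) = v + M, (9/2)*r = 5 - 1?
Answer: 196/2259009 ≈ 8.6764e-5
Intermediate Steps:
r = 8/9 (r = 2*(5 - 1)/9 = (2/9)*4 = 8/9 ≈ 0.88889)
L(v, M) = M + v
E(c) = 8/9 + c² + 3*c (E(c) = (c² + 3*c) + 8/9 = 8/9 + c² + 3*c)
((L(-1, -5)*12 + E(6))/(-1837))² = (((-5 - 1)*12 + (8/9 + 6² + 3*6))/(-1837))² = ((-6*12 + (8/9 + 36 + 18))*(-1/1837))² = ((-72 + 494/9)*(-1/1837))² = (-154/9*(-1/1837))² = (14/1503)² = 196/2259009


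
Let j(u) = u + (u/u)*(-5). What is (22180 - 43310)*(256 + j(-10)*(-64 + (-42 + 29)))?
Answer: -29814430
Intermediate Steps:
j(u) = -5 + u (j(u) = u + 1*(-5) = u - 5 = -5 + u)
(22180 - 43310)*(256 + j(-10)*(-64 + (-42 + 29))) = (22180 - 43310)*(256 + (-5 - 10)*(-64 + (-42 + 29))) = -21130*(256 - 15*(-64 - 13)) = -21130*(256 - 15*(-77)) = -21130*(256 + 1155) = -21130*1411 = -29814430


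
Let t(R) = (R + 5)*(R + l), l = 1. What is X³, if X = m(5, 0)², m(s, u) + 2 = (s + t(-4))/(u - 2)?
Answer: 729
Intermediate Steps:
t(R) = (1 + R)*(5 + R) (t(R) = (R + 5)*(R + 1) = (5 + R)*(1 + R) = (1 + R)*(5 + R))
m(s, u) = -2 + (-3 + s)/(-2 + u) (m(s, u) = -2 + (s + (5 + (-4)² + 6*(-4)))/(u - 2) = -2 + (s + (5 + 16 - 24))/(-2 + u) = -2 + (s - 3)/(-2 + u) = -2 + (-3 + s)/(-2 + u))
X = 9 (X = ((1 + 5 - 2*0)/(-2 + 0))² = ((1 + 5 + 0)/(-2))² = (-½*6)² = (-3)² = 9)
X³ = 9³ = 729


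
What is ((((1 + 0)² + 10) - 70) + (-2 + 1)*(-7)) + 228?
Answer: 176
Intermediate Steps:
((((1 + 0)² + 10) - 70) + (-2 + 1)*(-7)) + 228 = (((1² + 10) - 70) - 1*(-7)) + 228 = (((1 + 10) - 70) + 7) + 228 = ((11 - 70) + 7) + 228 = (-59 + 7) + 228 = -52 + 228 = 176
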